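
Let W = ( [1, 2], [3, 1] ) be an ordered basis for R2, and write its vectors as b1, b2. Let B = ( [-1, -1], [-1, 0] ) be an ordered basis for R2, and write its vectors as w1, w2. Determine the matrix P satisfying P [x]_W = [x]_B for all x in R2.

Column j of P is [bj]_B, since P maps W-coordinates to B-coordinates.
Expressing b1 in B: b1 = -2w1 + w2, so column 1 of P is [-2, 1].
Doing the same for each bj gives P = [[-2, -1], [1, -2]].

[[-2, -1], [1, -2]]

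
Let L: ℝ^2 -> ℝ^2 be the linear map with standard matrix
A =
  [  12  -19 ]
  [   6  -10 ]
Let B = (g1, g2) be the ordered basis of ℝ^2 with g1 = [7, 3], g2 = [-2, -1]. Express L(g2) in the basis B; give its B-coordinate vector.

Compute L(g2) = A g2 = [-5, -2] in standard coordinates.
Then write this in B-coordinates: solve for y in y_1 g1 + y_2 g2 = [-5, -2].
This gives y = [-1, -1], which is column 2 of [L]_B.

[-1, -1]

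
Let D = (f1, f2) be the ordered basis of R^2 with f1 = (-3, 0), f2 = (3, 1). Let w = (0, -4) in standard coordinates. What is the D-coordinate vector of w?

[w]_D is the unique c with M c = w, where M has columns f1, f2.
System: -3c_1 + 3c_2 = 0, 0c_1 + c_2 = -4; solving gives c_1 = -4, c_2 = -4.
Check: -4f1 - 4f2 = (0, -4).

(-4, -4)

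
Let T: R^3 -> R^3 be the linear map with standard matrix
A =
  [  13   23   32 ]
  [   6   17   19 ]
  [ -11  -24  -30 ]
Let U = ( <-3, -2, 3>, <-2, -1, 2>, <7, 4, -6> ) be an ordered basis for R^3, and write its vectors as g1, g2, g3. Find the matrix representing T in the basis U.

[[3, -2, -3], [-3, -1, 2], [2, 1, -2]]

The j-th column of [T]_U is [T(gj)]_U.
T(g1) = A g1 = <11, 5, -9> = 3g1 - 3g2 + 2g3, so column 1 is <3, -3, 2>.
Repeating for g2, g3 and assembling the columns gives [[3, -2, -3], [-3, -1, 2], [2, 1, -2]].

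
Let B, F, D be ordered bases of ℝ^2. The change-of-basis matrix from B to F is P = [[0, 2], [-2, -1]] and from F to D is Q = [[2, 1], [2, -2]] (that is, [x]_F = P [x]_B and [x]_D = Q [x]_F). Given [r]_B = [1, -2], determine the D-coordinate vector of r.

Composing the changes, [r]_D = Q P [r]_B.
Q P = [[-2, 3], [4, 6]]; applying this to [1, -2] gives [-8, -8].

[-8, -8]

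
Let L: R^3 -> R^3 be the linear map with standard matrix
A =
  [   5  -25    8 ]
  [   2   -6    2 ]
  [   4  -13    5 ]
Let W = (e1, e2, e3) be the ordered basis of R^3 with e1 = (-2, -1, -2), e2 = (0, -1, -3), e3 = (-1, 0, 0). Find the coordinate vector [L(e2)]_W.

(-2, 2, 3)

Compute L(e2) = A e2 = (1, 0, -2) in standard coordinates.
Then write this in W-coordinates: solve for y in y_1 e1 + ... + y_3 e3 = (1, 0, -2).
This gives y = (-2, 2, 3), which is column 2 of [L]_W.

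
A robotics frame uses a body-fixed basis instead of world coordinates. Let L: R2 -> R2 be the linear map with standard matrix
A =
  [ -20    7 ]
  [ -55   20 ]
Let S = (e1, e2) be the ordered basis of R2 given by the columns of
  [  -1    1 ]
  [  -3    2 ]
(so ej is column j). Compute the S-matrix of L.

Let P have columns e1, e2. Then [L]_S = P^(-1) A P.
Here det P = 1, so P^(-1) is integer; computing A P first and then P^(-1)(A P) gives [[3, 3], [2, -3]].

[[3, 3], [2, -3]]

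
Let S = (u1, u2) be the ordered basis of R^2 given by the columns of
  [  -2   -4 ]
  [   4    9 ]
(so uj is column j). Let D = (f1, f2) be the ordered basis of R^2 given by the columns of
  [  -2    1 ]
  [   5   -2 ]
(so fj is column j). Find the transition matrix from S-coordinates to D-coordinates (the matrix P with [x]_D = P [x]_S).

[[0, 1], [-2, -2]]

Column j of P is [uj]_D, since P maps S-coordinates to D-coordinates.
Expressing u1 in D: u1 = 0·f1 - 2f2, so column 1 of P is (0, -2).
Doing the same for each uj gives P = [[0, 1], [-2, -2]].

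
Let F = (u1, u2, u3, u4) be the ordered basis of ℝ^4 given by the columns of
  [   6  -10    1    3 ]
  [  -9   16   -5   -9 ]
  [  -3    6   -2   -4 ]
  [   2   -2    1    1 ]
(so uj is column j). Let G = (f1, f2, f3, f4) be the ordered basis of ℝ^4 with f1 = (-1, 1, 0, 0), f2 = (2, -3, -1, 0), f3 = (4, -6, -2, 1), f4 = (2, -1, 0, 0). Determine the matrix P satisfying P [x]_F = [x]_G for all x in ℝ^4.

Let M have columns uj and N have columns fj. Then for every x, N [x]_G = x = M [x]_F, so P = N^(-1) M.
Since det N = 1, N^(-1) has integer entries; multiplying gives P = [[0, -2, -1, 1], [-1, -2, 0, 2], [2, -2, 1, 1], [0, 0, -2, -2]].

[[0, -2, -1, 1], [-1, -2, 0, 2], [2, -2, 1, 1], [0, 0, -2, -2]]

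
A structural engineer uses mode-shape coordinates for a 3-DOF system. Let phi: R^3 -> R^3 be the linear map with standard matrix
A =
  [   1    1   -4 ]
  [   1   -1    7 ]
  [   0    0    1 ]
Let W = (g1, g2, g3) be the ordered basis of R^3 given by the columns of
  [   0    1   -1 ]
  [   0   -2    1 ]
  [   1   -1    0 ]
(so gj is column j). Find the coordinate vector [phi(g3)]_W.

[2, 2, 2]

Column 3 of [phi]_W is the W-coordinate vector of phi(g3).
In standard coordinates phi(g3) = A g3 = [0, -2, 0].
Converting to W: [0, -2, 0] = 2g1 + 2g2 + 2g3, so the coordinate vector is [2, 2, 2].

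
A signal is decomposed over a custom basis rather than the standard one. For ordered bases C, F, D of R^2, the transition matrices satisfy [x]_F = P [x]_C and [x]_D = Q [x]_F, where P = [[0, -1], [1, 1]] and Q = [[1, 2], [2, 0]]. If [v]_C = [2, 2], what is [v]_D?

Apply P to get F-coordinates [-2, 4], then Q to get D-coordinates.
The result is [v]_D = [6, -4].

[6, -4]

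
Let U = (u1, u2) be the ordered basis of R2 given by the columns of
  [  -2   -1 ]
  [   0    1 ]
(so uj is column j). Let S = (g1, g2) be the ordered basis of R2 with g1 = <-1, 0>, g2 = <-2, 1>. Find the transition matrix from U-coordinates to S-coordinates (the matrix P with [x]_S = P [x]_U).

Take x = uj: its U-coordinates are the j-th standard unit vector, so P e_j — column j of P — equals [uj]_S.
u1 = 2g1 + 0·g2, giving column 1 = <2, 0>; repeating for each j gives P = [[2, -1], [0, 1]].

[[2, -1], [0, 1]]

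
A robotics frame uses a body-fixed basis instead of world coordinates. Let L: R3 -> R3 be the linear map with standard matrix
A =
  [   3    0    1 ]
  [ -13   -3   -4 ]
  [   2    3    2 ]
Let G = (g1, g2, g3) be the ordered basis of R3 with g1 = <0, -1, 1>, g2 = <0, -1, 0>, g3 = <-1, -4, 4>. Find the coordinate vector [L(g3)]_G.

Compute L(g3) = A g3 = <1, 9, -6> in standard coordinates.
Then write this in G-coordinates: solve for y in y_1 g1 + ... + y_3 g3 = <1, 9, -6>.
This gives y = <-2, -3, -1>, which is column 3 of [L]_G.

<-2, -3, -1>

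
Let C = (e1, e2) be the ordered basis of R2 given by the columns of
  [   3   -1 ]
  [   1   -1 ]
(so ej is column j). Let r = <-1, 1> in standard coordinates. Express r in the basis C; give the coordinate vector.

<-1, -2>

Write r = c_1 e1 + c_2 e2 and solve for the c_i.
System: 3c_1 - c_2 = -1, c_1 - c_2 = 1; solving gives c_1 = -1, c_2 = -2.
Check: -e1 - 2e2 = <-1, 1>.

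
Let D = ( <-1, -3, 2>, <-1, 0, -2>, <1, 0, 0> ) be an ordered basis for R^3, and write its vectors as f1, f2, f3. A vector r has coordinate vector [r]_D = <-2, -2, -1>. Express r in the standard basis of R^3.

<3, 6, 0>

The coordinates say r = -2f1 - 2f2 - f3; adding the scaled basis vectors gives <3, 6, 0>.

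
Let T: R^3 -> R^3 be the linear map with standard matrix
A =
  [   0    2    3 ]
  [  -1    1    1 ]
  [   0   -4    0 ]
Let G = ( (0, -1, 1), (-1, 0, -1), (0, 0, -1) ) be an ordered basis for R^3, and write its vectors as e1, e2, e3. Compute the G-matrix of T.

The j-th column of [T]_G is [T(ej)]_G.
T(e1) = A e1 = (1, 0, 4) = 0·e1 - e2 - 3e3, so column 1 is (0, -1, -3).
Repeating for e2, e3 and assembling the columns gives [[0, 0, 1], [-1, 3, 3], [-3, -3, -2]].

[[0, 0, 1], [-1, 3, 3], [-3, -3, -2]]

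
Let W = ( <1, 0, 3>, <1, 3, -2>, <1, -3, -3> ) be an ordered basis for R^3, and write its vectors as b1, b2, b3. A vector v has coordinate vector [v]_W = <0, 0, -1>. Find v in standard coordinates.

v = M [v]_W, where M has columns b1, ..., b3.
Carrying out the matrix-vector product, v = <-1, 3, 3>.

<-1, 3, 3>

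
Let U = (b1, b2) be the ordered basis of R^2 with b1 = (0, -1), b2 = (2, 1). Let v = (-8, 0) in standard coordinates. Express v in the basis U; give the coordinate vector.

(-4, -4)

[v]_U is the unique c with M c = v, where M has columns b1, b2.
System: 0c_1 + 2c_2 = -8, -c_1 + c_2 = 0; solving gives c_1 = -4, c_2 = -4.
Check: -4b1 - 4b2 = (-8, 0).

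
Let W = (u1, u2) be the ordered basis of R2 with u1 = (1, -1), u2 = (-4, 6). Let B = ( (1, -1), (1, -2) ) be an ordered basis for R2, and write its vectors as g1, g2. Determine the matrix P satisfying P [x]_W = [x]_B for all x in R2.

[[1, -2], [0, -2]]

Let M have columns uj and N have columns gj. Then for every x, N [x]_B = x = M [x]_W, so P = N^(-1) M.
Since det N = -1, N^(-1) has integer entries; multiplying gives P = [[1, -2], [0, -2]].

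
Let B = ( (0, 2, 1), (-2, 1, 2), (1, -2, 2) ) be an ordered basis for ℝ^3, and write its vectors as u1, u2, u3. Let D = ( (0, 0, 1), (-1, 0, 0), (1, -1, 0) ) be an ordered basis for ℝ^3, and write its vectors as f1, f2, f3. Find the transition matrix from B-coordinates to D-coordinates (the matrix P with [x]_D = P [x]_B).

Let M have columns uj and N have columns fj. Then for every x, N [x]_D = x = M [x]_B, so P = N^(-1) M.
Since det N = 1, N^(-1) has integer entries; multiplying gives P = [[1, 2, 2], [-2, 1, 1], [-2, -1, 2]].

[[1, 2, 2], [-2, 1, 1], [-2, -1, 2]]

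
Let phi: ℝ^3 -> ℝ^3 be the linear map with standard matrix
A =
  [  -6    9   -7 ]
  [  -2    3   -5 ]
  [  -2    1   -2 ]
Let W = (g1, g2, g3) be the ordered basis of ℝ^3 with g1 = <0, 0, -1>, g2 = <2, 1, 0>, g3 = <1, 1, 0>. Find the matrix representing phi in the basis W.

The j-th column of [phi]_W is [phi(gj)]_W.
phi(g1) = A g1 = <7, 5, 2> = -2g1 + 2g2 + 3g3, so column 1 is <-2, 2, 3>.
Repeating for g2, g3 and assembling the columns gives [[-2, 3, 1], [2, -2, 2], [3, 1, -1]].

[[-2, 3, 1], [2, -2, 2], [3, 1, -1]]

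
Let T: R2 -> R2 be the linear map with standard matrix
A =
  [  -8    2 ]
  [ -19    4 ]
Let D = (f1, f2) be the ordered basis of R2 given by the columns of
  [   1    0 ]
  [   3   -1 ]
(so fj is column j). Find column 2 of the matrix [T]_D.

<-2, -2>

Compute T(f2) = A f2 = <-2, -4> in standard coordinates.
Then write this in D-coordinates: solve for y in y_1 f1 + y_2 f2 = <-2, -4>.
This gives y = <-2, -2>, which is column 2 of [T]_D.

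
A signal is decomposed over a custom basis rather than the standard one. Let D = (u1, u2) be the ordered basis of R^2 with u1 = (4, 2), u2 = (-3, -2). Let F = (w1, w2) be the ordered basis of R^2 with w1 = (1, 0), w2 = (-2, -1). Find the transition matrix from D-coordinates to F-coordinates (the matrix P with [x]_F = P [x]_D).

[[0, 1], [-2, 2]]

Take x = uj: its D-coordinates are the j-th standard unit vector, so P e_j — column j of P — equals [uj]_F.
u1 = 0·w1 - 2w2, giving column 1 = (0, -2); repeating for each j gives P = [[0, 1], [-2, 2]].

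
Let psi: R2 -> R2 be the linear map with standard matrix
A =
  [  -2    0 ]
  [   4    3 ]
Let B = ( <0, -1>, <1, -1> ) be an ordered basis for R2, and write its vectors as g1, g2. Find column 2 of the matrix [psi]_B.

Compute psi(g2) = A g2 = <-2, 1> in standard coordinates.
Then write this in B-coordinates: solve for y in y_1 g1 + y_2 g2 = <-2, 1>.
This gives y = <1, -2>, which is column 2 of [psi]_B.

<1, -2>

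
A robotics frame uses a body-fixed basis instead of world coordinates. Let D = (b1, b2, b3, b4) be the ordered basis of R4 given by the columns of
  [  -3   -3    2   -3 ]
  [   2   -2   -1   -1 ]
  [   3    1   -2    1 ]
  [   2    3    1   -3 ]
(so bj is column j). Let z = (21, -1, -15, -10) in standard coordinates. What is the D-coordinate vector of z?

(-2, -3, 3, 0)

We seek scalars with c_1 b1 + ... + c_4 b4 = z; equivalently solve M c = z where the columns of M are b1, ..., b4.
Gaussian elimination on [M | z] yields c = (-2, -3, 3, 0).
Check: -2b1 - 3b2 + 3b3 + 0·b4 = (21, -1, -15, -10).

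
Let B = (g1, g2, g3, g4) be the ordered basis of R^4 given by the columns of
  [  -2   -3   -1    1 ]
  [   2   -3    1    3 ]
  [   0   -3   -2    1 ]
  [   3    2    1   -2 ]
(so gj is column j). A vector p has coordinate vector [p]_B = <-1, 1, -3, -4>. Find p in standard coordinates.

The coordinates say p = -g1 + g2 - 3g3 - 4g4; adding the scaled basis vectors gives <-2, -20, -1, 4>.

<-2, -20, -1, 4>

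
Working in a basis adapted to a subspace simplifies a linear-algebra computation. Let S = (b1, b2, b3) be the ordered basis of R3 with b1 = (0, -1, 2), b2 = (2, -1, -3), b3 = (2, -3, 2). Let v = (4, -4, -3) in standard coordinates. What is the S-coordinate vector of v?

We seek scalars with c_1 b1 + ... + c_3 b3 = v; equivalently solve M c = v where the columns of M are b1, ..., b3.
Gaussian elimination on [M | v] yields c = (4, 3, -1).
Check: 4b1 + 3b2 - b3 = (4, -4, -3).

(4, 3, -1)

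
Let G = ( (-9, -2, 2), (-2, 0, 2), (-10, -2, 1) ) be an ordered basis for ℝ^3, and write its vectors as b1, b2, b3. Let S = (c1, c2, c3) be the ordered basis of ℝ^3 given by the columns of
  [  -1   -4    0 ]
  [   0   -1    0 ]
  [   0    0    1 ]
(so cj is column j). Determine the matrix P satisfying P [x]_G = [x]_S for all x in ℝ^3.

[[1, 2, 2], [2, 0, 2], [2, 2, 1]]

Let M have columns bj and N have columns cj. Then for every x, N [x]_S = x = M [x]_G, so P = N^(-1) M.
Since det N = 1, N^(-1) has integer entries; multiplying gives P = [[1, 2, 2], [2, 0, 2], [2, 2, 1]].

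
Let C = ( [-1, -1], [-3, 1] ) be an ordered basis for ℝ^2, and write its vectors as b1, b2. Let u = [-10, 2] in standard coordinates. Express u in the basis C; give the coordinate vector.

[1, 3]

We seek scalars with c_1 b1 + c_2 b2 = u; equivalently solve M c = u where the columns of M are b1, b2.
System: -c_1 - 3c_2 = -10, -c_1 + c_2 = 2; solving gives c_1 = 1, c_2 = 3.
Check: b1 + 3b2 = [-10, 2].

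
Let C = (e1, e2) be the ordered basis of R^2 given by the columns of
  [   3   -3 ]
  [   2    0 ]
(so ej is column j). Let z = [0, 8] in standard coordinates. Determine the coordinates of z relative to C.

[z]_C is the unique c with M c = z, where M has columns e1, e2.
System: 3c_1 - 3c_2 = 0, 2c_1 + 0c_2 = 8; solving gives c_1 = 4, c_2 = 4.
Check: 4e1 + 4e2 = [0, 8].

[4, 4]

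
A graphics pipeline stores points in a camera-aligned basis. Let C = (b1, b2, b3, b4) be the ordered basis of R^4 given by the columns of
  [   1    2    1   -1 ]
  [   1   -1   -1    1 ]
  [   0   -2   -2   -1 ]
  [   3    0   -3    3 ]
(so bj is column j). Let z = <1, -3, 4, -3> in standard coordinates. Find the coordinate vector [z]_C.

<-2, 2, -3, -2>

Write z = c_1 b1 + ... + c_4 b4 and solve for the c_i.
Row-reducing the augmented matrix [M | z] gives c = (-2, 2, -3, -2).
Check: -2b1 + 2b2 - 3b3 - 2b4 = <1, -3, 4, -3>.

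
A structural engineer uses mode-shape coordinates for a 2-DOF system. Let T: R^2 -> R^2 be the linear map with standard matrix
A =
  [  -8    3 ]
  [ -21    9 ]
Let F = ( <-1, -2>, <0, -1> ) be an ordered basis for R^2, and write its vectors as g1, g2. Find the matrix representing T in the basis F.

The j-th column of [T]_F is [T(gj)]_F.
T(g1) = A g1 = <2, 3> = -2g1 + g2, so column 1 is <-2, 1>.
Repeating for g2 and assembling the columns gives [[-2, 3], [1, 3]].

[[-2, 3], [1, 3]]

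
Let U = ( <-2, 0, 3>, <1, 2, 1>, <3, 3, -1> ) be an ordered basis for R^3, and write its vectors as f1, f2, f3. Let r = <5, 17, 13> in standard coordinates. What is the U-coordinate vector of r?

<4, 4, 3>

[r]_U is the unique c with M c = r, where M has columns f1, ..., f3.
Row-reducing the augmented matrix [M | r] gives c = (4, 4, 3).
Check: 4f1 + 4f2 + 3f3 = <5, 17, 13>.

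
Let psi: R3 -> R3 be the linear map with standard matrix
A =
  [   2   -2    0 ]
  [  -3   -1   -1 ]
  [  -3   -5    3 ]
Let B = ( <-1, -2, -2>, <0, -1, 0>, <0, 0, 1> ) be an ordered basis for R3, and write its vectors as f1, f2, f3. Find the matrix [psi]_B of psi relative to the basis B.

Let P have columns f1, ..., f3. Then [psi]_B = P^(-1) A P.
Here det P = 1, so P^(-1) is integer; computing A P first and then P^(-1)(A P) gives [[-2, -2, 0], [-3, 3, 1], [3, 1, 3]].

[[-2, -2, 0], [-3, 3, 1], [3, 1, 3]]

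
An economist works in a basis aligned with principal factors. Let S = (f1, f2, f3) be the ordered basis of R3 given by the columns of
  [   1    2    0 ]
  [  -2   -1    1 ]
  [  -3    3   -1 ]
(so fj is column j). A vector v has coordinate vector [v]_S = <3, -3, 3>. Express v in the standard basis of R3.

By definition v = 3f1 - 3f2 + 3f3.
Summing componentwise gives <-3, 0, -21>.

<-3, 0, -21>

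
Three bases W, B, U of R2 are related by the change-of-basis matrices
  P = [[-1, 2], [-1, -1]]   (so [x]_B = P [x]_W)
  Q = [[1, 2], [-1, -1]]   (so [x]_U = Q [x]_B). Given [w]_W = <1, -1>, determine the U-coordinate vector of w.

<-3, 3>

Composing the changes, [w]_U = Q P [w]_W.
Q P = [[-3, 0], [2, -1]]; applying this to <1, -1> gives <-3, 3>.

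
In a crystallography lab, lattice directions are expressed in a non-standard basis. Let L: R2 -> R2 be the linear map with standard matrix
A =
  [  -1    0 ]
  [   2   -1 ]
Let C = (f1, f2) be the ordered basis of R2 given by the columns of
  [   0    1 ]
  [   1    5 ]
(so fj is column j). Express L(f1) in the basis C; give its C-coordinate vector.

Column 1 of [L]_C is the C-coordinate vector of L(f1).
In standard coordinates L(f1) = A f1 = [0, -1].
Converting to C: [0, -1] = -f1 + 0·f2, so the coordinate vector is [-1, 0].

[-1, 0]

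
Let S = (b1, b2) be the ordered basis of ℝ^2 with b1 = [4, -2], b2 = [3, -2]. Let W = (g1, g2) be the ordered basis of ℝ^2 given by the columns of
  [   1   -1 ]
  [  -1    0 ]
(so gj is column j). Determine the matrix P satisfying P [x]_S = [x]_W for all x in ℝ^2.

Let M have columns bj and N have columns gj. Then for every x, N [x]_W = x = M [x]_S, so P = N^(-1) M.
Since det N = -1, N^(-1) has integer entries; multiplying gives P = [[2, 2], [-2, -1]].

[[2, 2], [-2, -1]]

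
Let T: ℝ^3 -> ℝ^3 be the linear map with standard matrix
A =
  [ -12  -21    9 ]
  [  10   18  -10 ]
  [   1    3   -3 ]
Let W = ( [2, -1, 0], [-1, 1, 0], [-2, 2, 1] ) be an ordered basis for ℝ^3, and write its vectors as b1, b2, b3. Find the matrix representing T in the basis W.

With P the matrix whose columns are b1, ..., b3, [T]_W = P^(-1) A P.
Column by column: T(b1) = A b1 = [-3, 2, -1]; its W-coordinates [-1, 3, -1] give column 1.
Continuing for each basis vector yields [T]_W = [[-1, -1, -3], [3, 3, 1], [-1, 2, 1]].

[[-1, -1, -3], [3, 3, 1], [-1, 2, 1]]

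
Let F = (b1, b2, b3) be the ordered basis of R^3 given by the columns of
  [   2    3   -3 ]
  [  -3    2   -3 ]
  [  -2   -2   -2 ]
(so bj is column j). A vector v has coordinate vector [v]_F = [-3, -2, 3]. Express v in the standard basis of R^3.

By definition v = -3b1 - 2b2 + 3b3.
Summing componentwise gives [-21, -4, 4].

[-21, -4, 4]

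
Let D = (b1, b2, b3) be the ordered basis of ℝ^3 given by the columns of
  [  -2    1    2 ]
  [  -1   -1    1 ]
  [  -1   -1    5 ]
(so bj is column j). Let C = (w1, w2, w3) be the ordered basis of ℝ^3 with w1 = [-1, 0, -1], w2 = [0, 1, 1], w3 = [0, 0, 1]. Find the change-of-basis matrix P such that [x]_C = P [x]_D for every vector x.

[[2, -1, -2], [-1, -1, 1], [2, -1, 2]]

Column j of P is [bj]_C, since P maps D-coordinates to C-coordinates.
Expressing b1 in C: b1 = 2w1 - w2 + 2w3, so column 1 of P is [2, -1, 2].
Doing the same for each bj gives P = [[2, -1, -2], [-1, -1, 1], [2, -1, 2]].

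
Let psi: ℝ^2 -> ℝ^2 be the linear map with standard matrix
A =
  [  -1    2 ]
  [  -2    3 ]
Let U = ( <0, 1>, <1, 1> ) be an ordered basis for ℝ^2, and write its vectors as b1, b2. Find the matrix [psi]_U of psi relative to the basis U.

The j-th column of [psi]_U is [psi(bj)]_U.
psi(b1) = A b1 = <2, 3> = b1 + 2b2, so column 1 is <1, 2>.
Repeating for b2 and assembling the columns gives [[1, 0], [2, 1]].

[[1, 0], [2, 1]]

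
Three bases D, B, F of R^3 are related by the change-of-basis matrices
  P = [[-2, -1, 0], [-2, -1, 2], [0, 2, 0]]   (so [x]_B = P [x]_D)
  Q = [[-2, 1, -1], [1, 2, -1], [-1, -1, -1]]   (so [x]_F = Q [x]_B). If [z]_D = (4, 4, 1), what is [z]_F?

Composing the changes, [z]_F = Q P [z]_D.
Q P = [[2, -1, 2], [-6, -5, 4], [4, 0, -2]]; applying this to (4, 4, 1) gives (6, -40, 14).

(6, -40, 14)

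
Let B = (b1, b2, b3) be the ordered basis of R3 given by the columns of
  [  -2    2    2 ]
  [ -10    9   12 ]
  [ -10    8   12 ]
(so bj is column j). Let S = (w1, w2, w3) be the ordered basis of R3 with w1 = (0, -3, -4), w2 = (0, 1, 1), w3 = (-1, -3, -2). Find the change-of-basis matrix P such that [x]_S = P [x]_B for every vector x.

Let M have columns bj and N have columns wj. Then for every x, N [x]_S = x = M [x]_B, so P = N^(-1) M.
Since det N = -1, N^(-1) has integer entries; multiplying gives P = [[2, -1, -2], [2, 0, 0], [2, -2, -2]].

[[2, -1, -2], [2, 0, 0], [2, -2, -2]]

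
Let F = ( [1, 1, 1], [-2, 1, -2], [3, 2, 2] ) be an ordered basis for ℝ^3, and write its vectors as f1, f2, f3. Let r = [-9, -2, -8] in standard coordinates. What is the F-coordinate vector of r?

[r]_F is the unique c with M c = r, where M has columns f1, ..., f3.
Solving this 3x3 system gives c = (-2, 2, -1).
Check: -2f1 + 2f2 - f3 = [-9, -2, -8].

[-2, 2, -1]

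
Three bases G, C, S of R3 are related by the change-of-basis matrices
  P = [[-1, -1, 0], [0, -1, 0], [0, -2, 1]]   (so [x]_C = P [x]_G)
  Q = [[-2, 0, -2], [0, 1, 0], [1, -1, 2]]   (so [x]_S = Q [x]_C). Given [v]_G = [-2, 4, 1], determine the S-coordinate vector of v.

[18, -4, -12]

First [v]_C = P [v]_G = [-2, -4, -7].
Then [v]_S = Q [v]_C = [18, -4, -12].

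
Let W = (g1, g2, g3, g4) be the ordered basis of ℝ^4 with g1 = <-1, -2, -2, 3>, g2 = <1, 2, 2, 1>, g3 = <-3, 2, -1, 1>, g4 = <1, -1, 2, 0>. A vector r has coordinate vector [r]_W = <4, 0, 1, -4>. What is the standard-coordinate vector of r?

<-11, -2, -17, 13>

r = M [r]_W, where M has columns g1, ..., g4.
Carrying out the matrix-vector product, r = <-11, -2, -17, 13>.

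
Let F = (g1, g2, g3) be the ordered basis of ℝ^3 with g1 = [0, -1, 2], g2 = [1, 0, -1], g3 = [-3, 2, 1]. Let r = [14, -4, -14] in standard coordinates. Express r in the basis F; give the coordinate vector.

We seek scalars with c_1 g1 + ... + c_3 g3 = r; equivalently solve M c = r where the columns of M are g1, ..., g3.
Gaussian elimination on [M | r] yields c = (-4, 2, -4).
Check: -4g1 + 2g2 - 4g3 = [14, -4, -14].

[-4, 2, -4]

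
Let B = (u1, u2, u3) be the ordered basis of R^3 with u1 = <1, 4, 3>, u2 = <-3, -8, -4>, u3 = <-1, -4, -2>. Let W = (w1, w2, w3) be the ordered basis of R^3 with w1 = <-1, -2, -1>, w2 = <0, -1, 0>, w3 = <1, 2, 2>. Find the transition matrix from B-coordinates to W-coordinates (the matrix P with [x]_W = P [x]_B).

Column j of P is [uj]_W, since P maps B-coordinates to W-coordinates.
Expressing u1 in W: u1 = w1 - 2w2 + 2w3, so column 1 of P is <1, -2, 2>.
Doing the same for each uj gives P = [[1, 2, 0], [-2, 2, 2], [2, -1, -1]].

[[1, 2, 0], [-2, 2, 2], [2, -1, -1]]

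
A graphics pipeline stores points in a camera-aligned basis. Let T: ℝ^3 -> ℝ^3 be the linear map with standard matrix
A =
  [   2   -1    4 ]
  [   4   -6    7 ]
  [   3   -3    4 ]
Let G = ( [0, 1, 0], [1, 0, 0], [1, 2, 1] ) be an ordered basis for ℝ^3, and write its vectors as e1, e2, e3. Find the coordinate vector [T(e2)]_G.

Column 2 of [T]_G is the G-coordinate vector of T(e2).
In standard coordinates T(e2) = A e2 = [2, 4, 3].
Converting to G: [2, 4, 3] = -2e1 - e2 + 3e3, so the coordinate vector is [-2, -1, 3].

[-2, -1, 3]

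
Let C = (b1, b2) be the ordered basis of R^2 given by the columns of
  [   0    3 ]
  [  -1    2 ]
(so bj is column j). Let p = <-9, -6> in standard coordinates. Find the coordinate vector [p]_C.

Write p = c_1 b1 + c_2 b2 and solve for the c_i.
System: 0c_1 + 3c_2 = -9, -c_1 + 2c_2 = -6; solving gives c_1 = 0, c_2 = -3.
Check: 0·b1 - 3b2 = <-9, -6>.

<0, -3>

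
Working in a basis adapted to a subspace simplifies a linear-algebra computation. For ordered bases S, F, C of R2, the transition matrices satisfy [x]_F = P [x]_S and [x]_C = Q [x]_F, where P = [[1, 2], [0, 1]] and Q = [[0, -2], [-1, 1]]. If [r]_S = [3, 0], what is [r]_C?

First [r]_F = P [r]_S = [3, 0].
Then [r]_C = Q [r]_F = [0, -3].

[0, -3]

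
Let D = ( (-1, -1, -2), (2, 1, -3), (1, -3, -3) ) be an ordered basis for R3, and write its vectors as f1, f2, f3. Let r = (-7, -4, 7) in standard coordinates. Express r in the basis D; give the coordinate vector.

[r]_D is the unique c with M c = r, where M has columns f1, ..., f3.
Solving this 3x3 system gives c = (1, -3, 0).
Check: f1 - 3f2 + 0·f3 = (-7, -4, 7).

(1, -3, 0)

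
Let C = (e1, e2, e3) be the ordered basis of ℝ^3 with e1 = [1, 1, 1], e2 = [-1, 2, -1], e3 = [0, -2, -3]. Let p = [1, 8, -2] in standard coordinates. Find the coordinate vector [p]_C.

Write p = c_1 e1 + ... + c_3 e3 and solve for the c_i.
Gaussian elimination on [M | p] yields c = (4, 3, 1).
Check: 4e1 + 3e2 + e3 = [1, 8, -2].

[4, 3, 1]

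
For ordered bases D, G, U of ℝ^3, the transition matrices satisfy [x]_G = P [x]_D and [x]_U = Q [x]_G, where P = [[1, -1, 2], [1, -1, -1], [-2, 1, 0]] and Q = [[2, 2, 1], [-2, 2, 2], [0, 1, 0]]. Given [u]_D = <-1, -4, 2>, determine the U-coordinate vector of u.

<14, -16, 1>

Apply P to get G-coordinates <7, 1, -2>, then Q to get U-coordinates.
The result is [u]_U = <14, -16, 1>.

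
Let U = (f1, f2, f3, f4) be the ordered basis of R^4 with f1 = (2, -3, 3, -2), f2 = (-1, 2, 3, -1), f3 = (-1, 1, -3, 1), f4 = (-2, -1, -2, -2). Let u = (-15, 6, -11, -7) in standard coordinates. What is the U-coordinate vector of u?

[u]_U is the unique c with M c = u, where M has columns f1, ..., f4.
Gaussian elimination on [M | u] yields c = (0, 3, 4, 4).
Check: 0·f1 + 3f2 + 4f3 + 4f4 = (-15, 6, -11, -7).

(0, 3, 4, 4)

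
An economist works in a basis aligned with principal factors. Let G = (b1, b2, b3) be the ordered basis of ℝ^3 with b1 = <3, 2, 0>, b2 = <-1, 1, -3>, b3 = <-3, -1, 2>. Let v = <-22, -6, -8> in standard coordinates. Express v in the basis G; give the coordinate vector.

<-4, 4, 2>

Write v = c_1 b1 + ... + c_3 b3 and solve for the c_i.
Gaussian elimination on [M | v] yields c = (-4, 4, 2).
Check: -4b1 + 4b2 + 2b3 = <-22, -6, -8>.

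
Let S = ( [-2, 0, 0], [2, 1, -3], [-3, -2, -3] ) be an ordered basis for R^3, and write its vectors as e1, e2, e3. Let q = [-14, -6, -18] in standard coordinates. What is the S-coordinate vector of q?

[3, 2, 4]

We seek scalars with c_1 e1 + ... + c_3 e3 = q; equivalently solve M c = q where the columns of M are e1, ..., e3.
Solving this 3x3 system gives c = (3, 2, 4).
Check: 3e1 + 2e2 + 4e3 = [-14, -6, -18].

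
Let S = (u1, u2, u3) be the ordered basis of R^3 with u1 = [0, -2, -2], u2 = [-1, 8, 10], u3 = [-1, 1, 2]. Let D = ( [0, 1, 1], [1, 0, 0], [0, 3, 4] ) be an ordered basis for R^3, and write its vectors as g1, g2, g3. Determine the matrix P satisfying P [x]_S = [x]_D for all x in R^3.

Column j of P is [uj]_D, since P maps S-coordinates to D-coordinates.
Expressing u1 in D: u1 = -2g1 + 0·g2 + 0·g3, so column 1 of P is [-2, 0, 0].
Doing the same for each uj gives P = [[-2, 2, -2], [0, -1, -1], [0, 2, 1]].

[[-2, 2, -2], [0, -1, -1], [0, 2, 1]]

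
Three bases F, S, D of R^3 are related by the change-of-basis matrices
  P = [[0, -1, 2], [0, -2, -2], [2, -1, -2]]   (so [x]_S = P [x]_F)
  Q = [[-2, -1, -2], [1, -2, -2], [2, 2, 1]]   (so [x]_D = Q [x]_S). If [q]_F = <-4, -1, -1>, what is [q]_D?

Apply P to get S-coordinates <-1, 4, -5>, then Q to get D-coordinates.
The result is [q]_D = <8, 1, 1>.

<8, 1, 1>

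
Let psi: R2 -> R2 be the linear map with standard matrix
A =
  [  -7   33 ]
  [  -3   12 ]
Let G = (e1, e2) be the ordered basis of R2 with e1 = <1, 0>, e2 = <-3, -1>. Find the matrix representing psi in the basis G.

With P the matrix whose columns are e1, e2, [psi]_G = P^(-1) A P.
Column by column: psi(e1) = A e1 = <-7, -3>; its G-coordinates <2, 3> give column 1.
Continuing for each basis vector yields [psi]_G = [[2, -3], [3, 3]].

[[2, -3], [3, 3]]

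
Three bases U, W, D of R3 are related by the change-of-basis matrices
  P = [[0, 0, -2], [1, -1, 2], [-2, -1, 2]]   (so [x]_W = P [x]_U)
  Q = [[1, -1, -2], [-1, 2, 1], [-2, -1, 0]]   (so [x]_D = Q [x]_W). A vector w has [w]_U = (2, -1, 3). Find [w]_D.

(-21, 27, 3)

Composing the changes, [w]_D = Q P [w]_U.
Q P = [[3, 3, -8], [0, -3, 8], [-1, 1, 2]]; applying this to (2, -1, 3) gives (-21, 27, 3).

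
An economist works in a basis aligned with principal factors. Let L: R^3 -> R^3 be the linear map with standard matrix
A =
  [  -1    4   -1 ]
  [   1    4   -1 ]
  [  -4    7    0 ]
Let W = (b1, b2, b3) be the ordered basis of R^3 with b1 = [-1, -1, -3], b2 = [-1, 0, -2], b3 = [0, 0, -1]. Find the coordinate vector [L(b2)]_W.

[-1, -2, 3]

Compute L(b2) = A b2 = [3, 1, 4] in standard coordinates.
Then write this in W-coordinates: solve for y in y_1 b1 + ... + y_3 b3 = [3, 1, 4].
This gives y = [-1, -2, 3], which is column 2 of [L]_W.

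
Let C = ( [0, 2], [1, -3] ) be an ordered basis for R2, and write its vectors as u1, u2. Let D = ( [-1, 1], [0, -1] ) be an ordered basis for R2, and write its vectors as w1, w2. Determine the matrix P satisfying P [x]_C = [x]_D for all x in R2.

Let M have columns uj and N have columns wj. Then for every x, N [x]_D = x = M [x]_C, so P = N^(-1) M.
Since det N = 1, N^(-1) has integer entries; multiplying gives P = [[0, -1], [-2, 2]].

[[0, -1], [-2, 2]]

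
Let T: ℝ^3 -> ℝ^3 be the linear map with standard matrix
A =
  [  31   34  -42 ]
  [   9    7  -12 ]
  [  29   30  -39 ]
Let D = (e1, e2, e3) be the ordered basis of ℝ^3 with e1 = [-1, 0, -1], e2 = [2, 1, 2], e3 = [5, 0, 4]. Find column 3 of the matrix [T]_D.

[-3, -3, -2]

Column 3 of [T]_D is the D-coordinate vector of T(e3).
In standard coordinates T(e3) = A e3 = [-13, -3, -11].
Converting to D: [-13, -3, -11] = -3e1 - 3e2 - 2e3, so the coordinate vector is [-3, -3, -2].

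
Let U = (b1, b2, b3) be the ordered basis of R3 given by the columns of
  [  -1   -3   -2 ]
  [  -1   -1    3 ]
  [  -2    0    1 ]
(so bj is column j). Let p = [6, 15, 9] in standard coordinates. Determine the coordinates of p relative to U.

[-3, -3, 3]

Write p = c_1 b1 + ... + c_3 b3 and solve for the c_i.
Row-reducing the augmented matrix [M | p] gives c = (-3, -3, 3).
Check: -3b1 - 3b2 + 3b3 = [6, 15, 9].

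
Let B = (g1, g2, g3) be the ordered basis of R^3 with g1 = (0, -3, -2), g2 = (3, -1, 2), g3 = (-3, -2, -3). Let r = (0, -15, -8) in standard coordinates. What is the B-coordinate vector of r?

[r]_B is the unique c with M c = r, where M has columns g1, ..., g3.
Solving this 3x3 system gives c = (3, 2, 2).
Check: 3g1 + 2g2 + 2g3 = (0, -15, -8).

(3, 2, 2)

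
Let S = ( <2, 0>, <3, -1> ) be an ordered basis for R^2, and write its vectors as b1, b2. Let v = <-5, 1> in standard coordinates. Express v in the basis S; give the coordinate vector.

<-1, -1>

[v]_S is the unique c with M c = v, where M has columns b1, b2.
System: 2c_1 + 3c_2 = -5, 0c_1 - c_2 = 1; solving gives c_1 = -1, c_2 = -1.
Check: -b1 - b2 = <-5, 1>.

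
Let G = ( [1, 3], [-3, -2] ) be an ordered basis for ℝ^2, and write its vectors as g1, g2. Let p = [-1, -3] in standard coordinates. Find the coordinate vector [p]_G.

We seek scalars with c_1 g1 + c_2 g2 = p; equivalently solve M c = p where the columns of M are g1, g2.
System: c_1 - 3c_2 = -1, 3c_1 - 2c_2 = -3; solving gives c_1 = -1, c_2 = 0.
Check: -g1 + 0·g2 = [-1, -3].

[-1, 0]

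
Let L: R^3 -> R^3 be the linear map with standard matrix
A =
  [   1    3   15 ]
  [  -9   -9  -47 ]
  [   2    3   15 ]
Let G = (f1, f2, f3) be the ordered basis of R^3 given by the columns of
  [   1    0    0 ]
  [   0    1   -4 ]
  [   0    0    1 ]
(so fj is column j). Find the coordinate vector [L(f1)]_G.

Compute L(f1) = A f1 = (1, -9, 2) in standard coordinates.
Then write this in G-coordinates: solve for y in y_1 f1 + ... + y_3 f3 = (1, -9, 2).
This gives y = (1, -1, 2), which is column 1 of [L]_G.

(1, -1, 2)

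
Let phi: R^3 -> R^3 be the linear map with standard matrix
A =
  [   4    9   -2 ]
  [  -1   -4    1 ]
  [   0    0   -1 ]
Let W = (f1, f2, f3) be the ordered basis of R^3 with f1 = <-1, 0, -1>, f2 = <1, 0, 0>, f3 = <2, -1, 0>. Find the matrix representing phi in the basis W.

Let P have columns f1, ..., f3. Then [phi]_W = P^(-1) A P.
Here det P = 1, so P^(-1) is integer; computing A P first and then P^(-1)(A P) gives [[-1, 0, 0], [-3, 2, 3], [0, 1, -2]].

[[-1, 0, 0], [-3, 2, 3], [0, 1, -2]]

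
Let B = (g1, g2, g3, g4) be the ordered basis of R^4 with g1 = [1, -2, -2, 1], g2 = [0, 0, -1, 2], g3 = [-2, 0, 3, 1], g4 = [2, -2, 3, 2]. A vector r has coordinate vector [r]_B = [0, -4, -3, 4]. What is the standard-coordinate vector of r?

[14, -8, 7, -3]

The coordinates say r = 0·g1 - 4g2 - 3g3 + 4g4; adding the scaled basis vectors gives [14, -8, 7, -3].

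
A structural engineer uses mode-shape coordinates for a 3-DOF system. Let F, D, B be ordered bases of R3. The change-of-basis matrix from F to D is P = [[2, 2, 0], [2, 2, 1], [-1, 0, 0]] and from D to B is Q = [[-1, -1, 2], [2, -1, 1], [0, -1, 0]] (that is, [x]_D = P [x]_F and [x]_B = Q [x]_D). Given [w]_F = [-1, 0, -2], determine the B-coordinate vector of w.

First [w]_D = P [w]_F = [-2, -4, 1].
Then [w]_B = Q [w]_D = [8, 1, 4].

[8, 1, 4]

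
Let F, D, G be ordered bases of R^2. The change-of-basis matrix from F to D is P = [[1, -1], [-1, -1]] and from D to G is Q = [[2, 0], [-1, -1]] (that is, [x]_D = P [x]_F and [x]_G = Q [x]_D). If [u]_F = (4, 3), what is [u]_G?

Apply P to get D-coordinates (1, -7), then Q to get G-coordinates.
The result is [u]_G = (2, 6).

(2, 6)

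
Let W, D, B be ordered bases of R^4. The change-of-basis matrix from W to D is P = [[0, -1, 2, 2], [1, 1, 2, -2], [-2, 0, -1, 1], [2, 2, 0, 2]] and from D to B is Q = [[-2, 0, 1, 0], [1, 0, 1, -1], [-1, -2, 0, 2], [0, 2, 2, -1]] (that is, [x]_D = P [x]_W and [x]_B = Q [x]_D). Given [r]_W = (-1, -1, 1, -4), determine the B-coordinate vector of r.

Composing the changes, [r]_B = Q P [r]_W.
Q P = [[-2, 2, -5, -3], [-4, -3, 1, 1], [2, 3, -6, 6], [-4, 0, 2, -4]]; applying this to (-1, -1, 1, -4) gives (7, 4, -35, 22).

(7, 4, -35, 22)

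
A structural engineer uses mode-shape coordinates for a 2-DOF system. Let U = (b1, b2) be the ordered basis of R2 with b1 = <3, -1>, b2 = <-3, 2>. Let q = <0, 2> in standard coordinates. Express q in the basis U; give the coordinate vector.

Write q = c_1 b1 + c_2 b2 and solve for the c_i.
System: 3c_1 - 3c_2 = 0, -c_1 + 2c_2 = 2; solving gives c_1 = 2, c_2 = 2.
Check: 2b1 + 2b2 = <0, 2>.

<2, 2>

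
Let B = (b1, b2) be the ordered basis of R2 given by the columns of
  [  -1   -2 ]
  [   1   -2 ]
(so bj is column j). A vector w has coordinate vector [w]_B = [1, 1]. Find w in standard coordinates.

The coordinates say w = b1 + b2; adding the scaled basis vectors gives [-3, -1].

[-3, -1]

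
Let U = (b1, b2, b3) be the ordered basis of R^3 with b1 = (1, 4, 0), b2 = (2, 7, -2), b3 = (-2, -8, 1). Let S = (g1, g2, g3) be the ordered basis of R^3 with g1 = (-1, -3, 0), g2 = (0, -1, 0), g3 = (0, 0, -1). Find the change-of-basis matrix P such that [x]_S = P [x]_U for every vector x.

Let M have columns bj and N have columns gj. Then for every x, N [x]_S = x = M [x]_U, so P = N^(-1) M.
Since det N = -1, N^(-1) has integer entries; multiplying gives P = [[-1, -2, 2], [-1, -1, 2], [0, 2, -1]].

[[-1, -2, 2], [-1, -1, 2], [0, 2, -1]]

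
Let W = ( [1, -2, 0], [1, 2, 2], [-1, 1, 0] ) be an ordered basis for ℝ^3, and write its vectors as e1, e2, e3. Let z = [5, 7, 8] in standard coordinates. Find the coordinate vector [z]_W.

Write z = c_1 e1 + ... + c_3 e3 and solve for the c_i.
Solving this 3x3 system gives c = (0, 4, -1).
Check: 0·e1 + 4e2 - e3 = [5, 7, 8].

[0, 4, -1]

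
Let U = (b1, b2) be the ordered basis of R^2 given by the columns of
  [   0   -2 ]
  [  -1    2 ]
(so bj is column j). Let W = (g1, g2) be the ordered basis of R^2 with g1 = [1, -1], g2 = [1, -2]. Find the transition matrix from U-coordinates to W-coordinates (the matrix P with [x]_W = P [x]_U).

Take x = bj: its U-coordinates are the j-th standard unit vector, so P e_j — column j of P — equals [bj]_W.
b1 = -g1 + g2, giving column 1 = [-1, 1]; repeating for each j gives P = [[-1, -2], [1, 0]].

[[-1, -2], [1, 0]]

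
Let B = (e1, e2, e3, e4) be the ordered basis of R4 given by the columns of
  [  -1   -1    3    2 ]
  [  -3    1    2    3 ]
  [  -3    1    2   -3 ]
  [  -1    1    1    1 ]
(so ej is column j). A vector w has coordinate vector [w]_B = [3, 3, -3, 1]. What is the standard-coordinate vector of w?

[-13, -9, -15, -2]

w = M [w]_B, where M has columns e1, ..., e4.
Carrying out the matrix-vector product, w = [-13, -9, -15, -2].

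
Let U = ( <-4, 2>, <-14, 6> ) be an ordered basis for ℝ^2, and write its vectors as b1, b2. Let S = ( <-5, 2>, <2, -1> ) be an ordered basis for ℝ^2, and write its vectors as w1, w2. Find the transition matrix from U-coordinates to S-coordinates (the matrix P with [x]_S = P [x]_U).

[[0, 2], [-2, -2]]

Column j of P is [bj]_S, since P maps U-coordinates to S-coordinates.
Expressing b1 in S: b1 = 0·w1 - 2w2, so column 1 of P is <0, -2>.
Doing the same for each bj gives P = [[0, 2], [-2, -2]].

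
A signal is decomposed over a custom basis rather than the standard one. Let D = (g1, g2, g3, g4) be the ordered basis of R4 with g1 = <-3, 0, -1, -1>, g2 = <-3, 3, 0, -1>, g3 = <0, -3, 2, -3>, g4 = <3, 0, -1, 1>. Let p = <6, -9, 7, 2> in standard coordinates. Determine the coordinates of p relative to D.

We seek scalars with c_1 g1 + ... + c_4 g4 = p; equivalently solve M c = p where the columns of M are g1, ..., g4.
Row-reducing the augmented matrix [M | p] gives c = (-3, -3, 0, -4).
Check: -3g1 - 3g2 + 0·g3 - 4g4 = <6, -9, 7, 2>.

<-3, -3, 0, -4>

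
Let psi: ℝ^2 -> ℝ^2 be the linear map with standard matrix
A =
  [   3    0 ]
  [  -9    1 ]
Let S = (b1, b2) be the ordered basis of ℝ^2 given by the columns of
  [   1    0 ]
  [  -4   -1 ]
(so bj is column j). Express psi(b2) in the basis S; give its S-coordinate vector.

Column 2 of [psi]_S is the S-coordinate vector of psi(b2).
In standard coordinates psi(b2) = A b2 = [0, -1].
Converting to S: [0, -1] = 0·b1 + b2, so the coordinate vector is [0, 1].

[0, 1]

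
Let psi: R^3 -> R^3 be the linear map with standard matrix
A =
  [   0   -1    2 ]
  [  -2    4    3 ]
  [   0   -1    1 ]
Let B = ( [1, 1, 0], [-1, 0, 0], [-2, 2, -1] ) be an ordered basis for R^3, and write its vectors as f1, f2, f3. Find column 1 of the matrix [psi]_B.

[0, -1, 1]

Compute psi(f1) = A f1 = [-1, 2, -1] in standard coordinates.
Then write this in B-coordinates: solve for y in y_1 f1 + ... + y_3 f3 = [-1, 2, -1].
This gives y = [0, -1, 1], which is column 1 of [psi]_B.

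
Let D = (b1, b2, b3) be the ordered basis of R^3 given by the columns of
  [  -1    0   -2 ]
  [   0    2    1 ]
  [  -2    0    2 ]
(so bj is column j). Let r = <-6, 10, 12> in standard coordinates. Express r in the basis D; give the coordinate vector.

<-2, 3, 4>

We seek scalars with c_1 b1 + ... + c_3 b3 = r; equivalently solve M c = r where the columns of M are b1, ..., b3.
Row-reducing the augmented matrix [M | r] gives c = (-2, 3, 4).
Check: -2b1 + 3b2 + 4b3 = <-6, 10, 12>.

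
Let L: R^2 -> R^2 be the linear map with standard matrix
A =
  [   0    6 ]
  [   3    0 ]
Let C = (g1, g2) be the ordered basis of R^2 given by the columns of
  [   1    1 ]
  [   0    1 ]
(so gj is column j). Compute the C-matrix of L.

[[-3, 3], [3, 3]]

Let P have columns g1, g2. Then [L]_C = P^(-1) A P.
Here det P = 1, so P^(-1) is integer; computing A P first and then P^(-1)(A P) gives [[-3, 3], [3, 3]].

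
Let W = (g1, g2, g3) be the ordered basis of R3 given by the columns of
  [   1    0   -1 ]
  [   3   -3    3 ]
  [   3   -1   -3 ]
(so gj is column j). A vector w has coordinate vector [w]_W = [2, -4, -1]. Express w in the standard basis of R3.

w = M [w]_W, where M has columns g1, ..., g3.
Carrying out the matrix-vector product, w = [3, 15, 13].

[3, 15, 13]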